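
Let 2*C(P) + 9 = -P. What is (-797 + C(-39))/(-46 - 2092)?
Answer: 391/1069 ≈ 0.36576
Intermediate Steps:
C(P) = -9/2 - P/2 (C(P) = -9/2 + (-P)/2 = -9/2 - P/2)
(-797 + C(-39))/(-46 - 2092) = (-797 + (-9/2 - ½*(-39)))/(-46 - 2092) = (-797 + (-9/2 + 39/2))/(-2138) = (-797 + 15)*(-1/2138) = -782*(-1/2138) = 391/1069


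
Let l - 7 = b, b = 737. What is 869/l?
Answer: 869/744 ≈ 1.1680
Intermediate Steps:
l = 744 (l = 7 + 737 = 744)
869/l = 869/744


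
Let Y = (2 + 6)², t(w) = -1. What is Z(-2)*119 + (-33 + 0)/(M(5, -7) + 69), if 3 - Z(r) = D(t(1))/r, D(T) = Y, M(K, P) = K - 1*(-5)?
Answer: 329002/79 ≈ 4164.6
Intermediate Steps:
Y = 64 (Y = 8² = 64)
M(K, P) = 5 + K (M(K, P) = K + 5 = 5 + K)
D(T) = 64
Z(r) = 3 - 64/r
Z(-2)*119 + (-33 + 0)/(M(5, -7) + 69) = (3 - 64/(-2))*119 + (-33 + 0)/((5 + 5) + 69) = (3 - 64*(-½))*119 - 33/(10 + 69) = (3 + 32)*119 - 33/79 = 35*119 - 33*1/79 = 4165 - 33/79 = 329002/79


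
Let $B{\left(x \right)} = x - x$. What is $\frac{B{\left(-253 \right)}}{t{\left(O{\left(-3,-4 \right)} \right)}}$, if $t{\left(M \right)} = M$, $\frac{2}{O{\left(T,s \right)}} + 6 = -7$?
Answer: $0$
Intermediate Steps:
$B{\left(x \right)} = 0$
$O{\left(T,s \right)} = - \frac{2}{13}$ ($O{\left(T,s \right)} = \frac{2}{-6 - 7} = \frac{2}{-13} = 2 \left(- \frac{1}{13}\right) = - \frac{2}{13}$)
$\frac{B{\left(-253 \right)}}{t{\left(O{\left(-3,-4 \right)} \right)}} = \frac{0}{- \frac{2}{13}} = 0 \left(- \frac{13}{2}\right) = 0$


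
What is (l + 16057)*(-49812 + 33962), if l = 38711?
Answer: -868072800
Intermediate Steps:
(l + 16057)*(-49812 + 33962) = (38711 + 16057)*(-49812 + 33962) = 54768*(-15850) = -868072800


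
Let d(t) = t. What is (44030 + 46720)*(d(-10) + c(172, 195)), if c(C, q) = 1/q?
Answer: -11791450/13 ≈ -9.0704e+5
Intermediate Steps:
(44030 + 46720)*(d(-10) + c(172, 195)) = (44030 + 46720)*(-10 + 1/195) = 90750*(-10 + 1/195) = 90750*(-1949/195) = -11791450/13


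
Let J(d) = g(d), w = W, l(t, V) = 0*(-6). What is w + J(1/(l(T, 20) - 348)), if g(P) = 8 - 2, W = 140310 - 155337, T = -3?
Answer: -15021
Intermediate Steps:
l(t, V) = 0
W = -15027
g(P) = 6
w = -15027
J(d) = 6
w + J(1/(l(T, 20) - 348)) = -15027 + 6 = -15021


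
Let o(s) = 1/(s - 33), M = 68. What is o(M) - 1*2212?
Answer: -77419/35 ≈ -2212.0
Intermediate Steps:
o(s) = 1/(-33 + s)
o(M) - 1*2212 = 1/(-33 + 68) - 1*2212 = 1/35 - 2212 = -77419/35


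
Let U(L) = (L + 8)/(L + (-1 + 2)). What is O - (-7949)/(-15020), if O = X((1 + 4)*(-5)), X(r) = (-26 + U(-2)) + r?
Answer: -864089/15020 ≈ -57.529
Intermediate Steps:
U(L) = (8 + L)/(1 + L) (U(L) = (8 + L)/(L + 1) = (8 + L)/(1 + L))
X(r) = -32 + r (X(r) = (-26 + (8 - 2)/(1 - 2)) + r = (-26 + 6/(-1)) + r = (-26 - 1*6) + r = (-26 - 6) + r = -32 + r)
O = -57 (O = -32 + (1 + 4)*(-5) = -32 + 5*(-5) = -32 - 25 = -57)
O - (-7949)/(-15020) = -57 - (-7949)/(-15020) = -57 - (-7949)*(-1)/15020 = -57 - 1*7949/15020 = -57 - 7949/15020 = -864089/15020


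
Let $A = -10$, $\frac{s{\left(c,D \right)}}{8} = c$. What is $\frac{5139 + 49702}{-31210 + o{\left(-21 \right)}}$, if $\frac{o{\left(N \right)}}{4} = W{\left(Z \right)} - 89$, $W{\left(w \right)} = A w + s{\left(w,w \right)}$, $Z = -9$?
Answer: $- \frac{54841}{31494} \approx -1.7413$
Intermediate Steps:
$s{\left(c,D \right)} = 8 c$
$W{\left(w \right)} = - 2 w$ ($W{\left(w \right)} = - 10 w + 8 w = - 2 w$)
$o{\left(N \right)} = -284$ ($o{\left(N \right)} = 4 \left(\left(-2\right) \left(-9\right) - 89\right) = 4 \left(18 - 89\right) = 4 \left(-71\right) = -284$)
$\frac{5139 + 49702}{-31210 + o{\left(-21 \right)}} = \frac{5139 + 49702}{-31210 - 284} = \frac{54841}{-31494} = 54841 \left(- \frac{1}{31494}\right) = - \frac{54841}{31494}$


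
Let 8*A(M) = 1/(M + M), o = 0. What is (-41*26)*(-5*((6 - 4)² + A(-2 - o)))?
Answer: 338455/16 ≈ 21153.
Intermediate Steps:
A(M) = 1/(16*M) (A(M) = 1/(8*(M + M)) = 1/(8*((2*M))) = (1/(2*M))/8 = 1/(16*M))
(-41*26)*(-5*((6 - 4)² + A(-2 - o))) = (-41*26)*(-5*((6 - 4)² + 1/(16*(-2 - 1*0)))) = -(-5330)*(2² + 1/(16*(-2 + 0))) = -(-5330)*(4 + (1/16)/(-2)) = -(-5330)*(4 + (1/16)*(-½)) = -(-5330)*(4 - 1/32) = -(-5330)*127/32 = -1066*(-635/32) = 338455/16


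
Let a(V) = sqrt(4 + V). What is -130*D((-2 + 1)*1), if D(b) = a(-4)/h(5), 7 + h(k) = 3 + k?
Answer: 0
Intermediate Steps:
h(k) = -4 + k (h(k) = -7 + (3 + k) = -4 + k)
D(b) = 0 (D(b) = sqrt(4 - 4)/(-4 + 5) = sqrt(0)/1 = 0*1 = 0)
-130*D((-2 + 1)*1) = -130*0 = 0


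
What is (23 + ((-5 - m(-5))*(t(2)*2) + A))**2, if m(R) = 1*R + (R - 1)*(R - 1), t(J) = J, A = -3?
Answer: 15376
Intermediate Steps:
m(R) = R + (-1 + R)**2 (m(R) = R + (-1 + R)*(-1 + R) = R + (-1 + R)**2)
(23 + ((-5 - m(-5))*(t(2)*2) + A))**2 = (23 + ((-5 - (-5 + (-1 - 5)**2))*(2*2) - 3))**2 = (23 + ((-5 - (-5 + (-6)**2))*4 - 3))**2 = (23 + ((-5 - (-5 + 36))*4 - 3))**2 = (23 + ((-5 - 1*31)*4 - 3))**2 = (23 + ((-5 - 31)*4 - 3))**2 = (23 + (-36*4 - 3))**2 = (23 + (-144 - 3))**2 = (23 - 147)**2 = (-124)**2 = 15376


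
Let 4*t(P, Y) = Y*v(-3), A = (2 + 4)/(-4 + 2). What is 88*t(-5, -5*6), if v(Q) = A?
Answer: 1980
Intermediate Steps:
A = -3 (A = 6/(-2) = 6*(-½) = -3)
v(Q) = -3
t(P, Y) = -3*Y/4 (t(P, Y) = (Y*(-3))/4 = (-3*Y)/4 = -3*Y/4)
88*t(-5, -5*6) = 88*(-(-15)*6/4) = 88*(-¾*(-30)) = 88*(45/2) = 1980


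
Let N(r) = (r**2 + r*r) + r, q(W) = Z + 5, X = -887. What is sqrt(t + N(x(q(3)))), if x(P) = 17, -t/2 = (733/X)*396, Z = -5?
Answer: sqrt(983062987)/887 ≈ 35.348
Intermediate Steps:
q(W) = 0 (q(W) = -5 + 5 = 0)
t = 580536/887 (t = -2*733/(-887)*396 = -2*733*(-1/887)*396 = -(-1466)*396/887 = -2*(-290268/887) = 580536/887 ≈ 654.49)
N(r) = r + 2*r**2 (N(r) = (r**2 + r**2) + r = 2*r**2 + r = r + 2*r**2)
sqrt(t + N(x(q(3)))) = sqrt(580536/887 + 17*(1 + 2*17)) = sqrt(580536/887 + 17*(1 + 34)) = sqrt(580536/887 + 17*35) = sqrt(580536/887 + 595) = sqrt(1108301/887) = sqrt(983062987)/887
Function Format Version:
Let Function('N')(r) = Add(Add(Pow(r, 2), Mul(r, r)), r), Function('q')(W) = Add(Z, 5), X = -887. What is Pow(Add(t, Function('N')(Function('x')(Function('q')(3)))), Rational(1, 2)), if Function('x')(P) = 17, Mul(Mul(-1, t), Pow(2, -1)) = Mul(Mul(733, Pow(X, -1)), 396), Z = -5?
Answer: Mul(Rational(1, 887), Pow(983062987, Rational(1, 2))) ≈ 35.348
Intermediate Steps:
Function('q')(W) = 0 (Function('q')(W) = Add(-5, 5) = 0)
t = Rational(580536, 887) (t = Mul(-2, Mul(Mul(733, Pow(-887, -1)), 396)) = Mul(-2, Mul(Mul(733, Rational(-1, 887)), 396)) = Mul(-2, Mul(Rational(-733, 887), 396)) = Mul(-2, Rational(-290268, 887)) = Rational(580536, 887) ≈ 654.49)
Function('N')(r) = Add(r, Mul(2, Pow(r, 2))) (Function('N')(r) = Add(Add(Pow(r, 2), Pow(r, 2)), r) = Add(Mul(2, Pow(r, 2)), r) = Add(r, Mul(2, Pow(r, 2))))
Pow(Add(t, Function('N')(Function('x')(Function('q')(3)))), Rational(1, 2)) = Pow(Add(Rational(580536, 887), Mul(17, Add(1, Mul(2, 17)))), Rational(1, 2)) = Pow(Add(Rational(580536, 887), Mul(17, Add(1, 34))), Rational(1, 2)) = Pow(Add(Rational(580536, 887), Mul(17, 35)), Rational(1, 2)) = Pow(Add(Rational(580536, 887), 595), Rational(1, 2)) = Pow(Rational(1108301, 887), Rational(1, 2)) = Mul(Rational(1, 887), Pow(983062987, Rational(1, 2)))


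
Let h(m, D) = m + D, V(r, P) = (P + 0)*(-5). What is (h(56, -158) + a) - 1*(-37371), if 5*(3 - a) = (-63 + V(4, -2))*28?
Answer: 187844/5 ≈ 37569.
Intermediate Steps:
V(r, P) = -5*P (V(r, P) = P*(-5) = -5*P)
h(m, D) = D + m
a = 1499/5 (a = 3 - (-63 - 5*(-2))*28/5 = 3 - (-63 + 10)*28/5 = 3 - (-53)*28/5 = 3 - ⅕*(-1484) = 3 + 1484/5 = 1499/5 ≈ 299.80)
(h(56, -158) + a) - 1*(-37371) = ((-158 + 56) + 1499/5) - 1*(-37371) = (-102 + 1499/5) + 37371 = 989/5 + 37371 = 187844/5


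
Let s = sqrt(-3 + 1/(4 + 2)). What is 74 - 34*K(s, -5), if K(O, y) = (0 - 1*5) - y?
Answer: 74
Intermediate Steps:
s = I*sqrt(102)/6 (s = sqrt(-3 + 1/6) = sqrt(-17/6) = I*sqrt(102)/6 ≈ 1.6833*I)
K(O, y) = -5 - y (K(O, y) = (0 - 5) - y = -5 - y)
74 - 34*K(s, -5) = 74 - 34*(-5 - 1*(-5)) = 74 - 34*(-5 + 5) = 74 - 34*0 = 74 + 0 = 74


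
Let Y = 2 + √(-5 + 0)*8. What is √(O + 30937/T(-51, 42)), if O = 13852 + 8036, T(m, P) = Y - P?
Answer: √(21888 - 30937/(40 - 8*I*√5)) ≈ 145.75 - 0.9888*I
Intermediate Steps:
Y = 2 + 8*I*√5 (Y = 2 + √(-5)*8 = 2 + (I*√5)*8 = 2 + 8*I*√5 ≈ 2.0 + 17.889*I)
T(m, P) = 2 - P + 8*I*√5 (T(m, P) = (2 + 8*I*√5) - P = 2 - P + 8*I*√5)
O = 21888
√(O + 30937/T(-51, 42)) = √(21888 + 30937/(2 - 1*42 + 8*I*√5)) = √(21888 + 30937/(2 - 42 + 8*I*√5)) = √(21888 + 30937/(-40 + 8*I*√5))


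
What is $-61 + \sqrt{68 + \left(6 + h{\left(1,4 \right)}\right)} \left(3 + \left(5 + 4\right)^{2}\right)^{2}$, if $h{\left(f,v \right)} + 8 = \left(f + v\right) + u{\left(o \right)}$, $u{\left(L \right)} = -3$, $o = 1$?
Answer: $-61 + 14112 \sqrt{17} \approx 58124.0$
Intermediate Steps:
$h{\left(f,v \right)} = -11 + f + v$ ($h{\left(f,v \right)} = -8 - \left(3 - f - v\right) = -8 + \left(-3 + f + v\right) = -11 + f + v$)
$-61 + \sqrt{68 + \left(6 + h{\left(1,4 \right)}\right)} \left(3 + \left(5 + 4\right)^{2}\right)^{2} = -61 + \sqrt{68 + \left(6 + \left(-11 + 1 + 4\right)\right)} \left(3 + \left(5 + 4\right)^{2}\right)^{2} = -61 + \sqrt{68 + \left(6 - 6\right)} \left(3 + 9^{2}\right)^{2} = -61 + \sqrt{68 + 0} \left(3 + 81\right)^{2} = -61 + \sqrt{68} \cdot 84^{2} = -61 + 2 \sqrt{17} \cdot 7056 = -61 + 14112 \sqrt{17}$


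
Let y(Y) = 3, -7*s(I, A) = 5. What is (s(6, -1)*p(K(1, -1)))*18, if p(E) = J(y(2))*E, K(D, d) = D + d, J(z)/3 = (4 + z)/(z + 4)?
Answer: 0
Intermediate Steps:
s(I, A) = -5/7 (s(I, A) = -1/7*5 = -5/7)
J(z) = 3 (J(z) = 3*((4 + z)/(z + 4)) = 3*((4 + z)/(4 + z)) = 3*1 = 3)
p(E) = 3*E
(s(6, -1)*p(K(1, -1)))*18 = -15*(1 - 1)/7*18 = -15*0/7*18 = -5/7*0*18 = 0*18 = 0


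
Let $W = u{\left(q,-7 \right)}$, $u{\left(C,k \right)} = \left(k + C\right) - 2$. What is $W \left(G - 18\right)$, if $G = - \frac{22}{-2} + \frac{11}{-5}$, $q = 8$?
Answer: $\frac{46}{5} \approx 9.2$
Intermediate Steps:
$G = \frac{44}{5}$ ($G = \left(-22\right) \left(- \frac{1}{2}\right) + 11 \left(- \frac{1}{5}\right) = 11 - \frac{11}{5} = \frac{44}{5} \approx 8.8$)
$u{\left(C,k \right)} = -2 + C + k$ ($u{\left(C,k \right)} = \left(C + k\right) - 2 = -2 + C + k$)
$W = -1$ ($W = -2 + 8 - 7 = -1$)
$W \left(G - 18\right) = - (\frac{44}{5} - 18) = \left(-1\right) \left(- \frac{46}{5}\right) = \frac{46}{5}$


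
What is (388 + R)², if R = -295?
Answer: 8649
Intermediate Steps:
(388 + R)² = (388 - 295)² = 93² = 8649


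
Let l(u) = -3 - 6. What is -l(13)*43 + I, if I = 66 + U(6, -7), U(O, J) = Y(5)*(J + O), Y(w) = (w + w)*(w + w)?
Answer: 353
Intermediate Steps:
Y(w) = 4*w² (Y(w) = (2*w)*(2*w) = 4*w²)
l(u) = -9
U(O, J) = 100*J + 100*O (U(O, J) = (4*5²)*(J + O) = (4*25)*(J + O) = 100*(J + O) = 100*J + 100*O)
I = -34 (I = 66 + (100*(-7) + 100*6) = 66 + (-700 + 600) = 66 - 100 = -34)
-l(13)*43 + I = -1*(-9)*43 - 34 = 9*43 - 34 = 387 - 34 = 353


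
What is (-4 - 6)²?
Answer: 100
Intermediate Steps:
(-4 - 6)² = (-10)² = 100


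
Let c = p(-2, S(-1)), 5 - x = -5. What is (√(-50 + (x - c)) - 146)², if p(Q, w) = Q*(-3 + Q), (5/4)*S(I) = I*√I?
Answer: 21266 - 1460*I*√2 ≈ 21266.0 - 2064.8*I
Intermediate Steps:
x = 10 (x = 5 - 1*(-5) = 5 + 5 = 10)
S(I) = 4*I^(3/2)/5 (S(I) = 4*(I*√I)/5 = 4*I^(3/2)/5)
c = 10 (c = -2*(-3 - 2) = -2*(-5) = 10)
(√(-50 + (x - c)) - 146)² = (√(-50 + (10 - 1*10)) - 146)² = (√(-50 + (10 - 10)) - 146)² = (√(-50 + 0) - 146)² = (√(-50) - 146)² = (5*I*√2 - 146)² = (-146 + 5*I*√2)²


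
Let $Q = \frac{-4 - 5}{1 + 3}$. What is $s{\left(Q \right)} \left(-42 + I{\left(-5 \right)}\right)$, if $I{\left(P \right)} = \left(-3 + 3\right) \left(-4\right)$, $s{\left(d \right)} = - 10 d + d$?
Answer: $- \frac{1701}{2} \approx -850.5$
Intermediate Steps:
$Q = - \frac{9}{4} \approx -2.25$
$s{\left(d \right)} = - 9 d$
$I{\left(P \right)} = 0$ ($I{\left(P \right)} = 0 \left(-4\right) = 0$)
$s{\left(Q \right)} \left(-42 + I{\left(-5 \right)}\right) = \left(-9\right) \left(- \frac{9}{4}\right) \left(-42 + 0\right) = \frac{81}{4} \left(-42\right) = - \frac{1701}{2}$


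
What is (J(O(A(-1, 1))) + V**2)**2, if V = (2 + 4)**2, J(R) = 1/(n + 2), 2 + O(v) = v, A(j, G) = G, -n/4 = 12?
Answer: 3553948225/2116 ≈ 1.6796e+6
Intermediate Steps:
n = -48 (n = -4*12 = -48)
O(v) = -2 + v
J(R) = -1/46 (J(R) = 1/(-48 + 2) = 1/(-46) = -1/46)
V = 36 (V = 6**2 = 36)
(J(O(A(-1, 1))) + V**2)**2 = (-1/46 + 36**2)**2 = (-1/46 + 1296)**2 = (59615/46)**2 = 3553948225/2116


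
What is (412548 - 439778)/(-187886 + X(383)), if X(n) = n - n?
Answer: 13615/93943 ≈ 0.14493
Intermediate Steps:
X(n) = 0
(412548 - 439778)/(-187886 + X(383)) = (412548 - 439778)/(-187886 + 0) = -27230/(-187886) = -27230*(-1/187886) = 13615/93943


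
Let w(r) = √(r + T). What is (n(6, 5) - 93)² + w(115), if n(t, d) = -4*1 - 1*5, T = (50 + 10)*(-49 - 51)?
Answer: 10404 + I*√5885 ≈ 10404.0 + 76.714*I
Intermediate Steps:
T = -6000 (T = 60*(-100) = -6000)
n(t, d) = -9 (n(t, d) = -4 - 5 = -9)
w(r) = √(-6000 + r) (w(r) = √(r - 6000) = √(-6000 + r))
(n(6, 5) - 93)² + w(115) = (-9 - 93)² + √(-6000 + 115) = (-102)² + √(-5885) = 10404 + I*√5885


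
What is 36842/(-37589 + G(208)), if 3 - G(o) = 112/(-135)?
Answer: -2486835/2536999 ≈ -0.98023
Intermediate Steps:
G(o) = 517/135 (G(o) = 3 - 112/(-135) = 3 - 112*(-1)/135 = 3 - 1*(-112/135) = 3 + 112/135 = 517/135)
36842/(-37589 + G(208)) = 36842/(-37589 + 517/135) = 36842/(-5073998/135) = 36842*(-135/5073998) = -2486835/2536999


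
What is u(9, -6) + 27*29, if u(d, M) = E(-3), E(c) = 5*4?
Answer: 803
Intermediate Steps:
E(c) = 20
u(d, M) = 20
u(9, -6) + 27*29 = 20 + 27*29 = 20 + 783 = 803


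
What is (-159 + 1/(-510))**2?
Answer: 6575750281/260100 ≈ 25282.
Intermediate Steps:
(-159 + 1/(-510))**2 = (-159 - 1/510)**2 = (-81091/510)**2 = 6575750281/260100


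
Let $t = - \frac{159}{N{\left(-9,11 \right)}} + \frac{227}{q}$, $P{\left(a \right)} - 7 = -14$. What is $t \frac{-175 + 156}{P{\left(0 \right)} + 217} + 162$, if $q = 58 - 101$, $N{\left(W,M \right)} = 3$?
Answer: $\frac{107891}{645} \approx 167.27$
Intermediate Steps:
$P{\left(a \right)} = -7$ ($P{\left(a \right)} = 7 - 14 = -7$)
$q = -43$ ($q = 58 - 101 = -43$)
$t = - \frac{2506}{43}$ ($t = - \frac{159}{3} + \frac{227}{-43} = \left(-159\right) \frac{1}{3} + 227 \left(- \frac{1}{43}\right) = -53 - \frac{227}{43} = - \frac{2506}{43} \approx -58.279$)
$t \frac{-175 + 156}{P{\left(0 \right)} + 217} + 162 = - \frac{2506 \frac{-175 + 156}{-7 + 217}}{43} + 162 = - \frac{2506 \left(- \frac{19}{210}\right)}{43} + 162 = - \frac{2506 \left(\left(-19\right) \frac{1}{210}\right)}{43} + 162 = \left(- \frac{2506}{43}\right) \left(- \frac{19}{210}\right) + 162 = \frac{3401}{645} + 162 = \frac{107891}{645}$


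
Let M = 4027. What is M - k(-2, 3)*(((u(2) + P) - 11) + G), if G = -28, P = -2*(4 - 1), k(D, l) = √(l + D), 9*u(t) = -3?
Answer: 12217/3 ≈ 4072.3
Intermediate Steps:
u(t) = -⅓ (u(t) = (⅑)*(-3) = -⅓)
k(D, l) = √(D + l)
P = -6 (P = -2*3 = -6)
M - k(-2, 3)*(((u(2) + P) - 11) + G) = 4027 - √(-2 + 3)*(((-⅓ - 6) - 11) - 28) = 4027 - √1*((-19/3 - 11) - 28) = 4027 - (-52/3 - 28) = 4027 - (-136)/3 = 4027 - 1*(-136/3) = 4027 + 136/3 = 12217/3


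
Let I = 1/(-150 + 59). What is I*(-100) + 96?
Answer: 8836/91 ≈ 97.099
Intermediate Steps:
I = -1/91 (I = 1/(-91) = -1/91 ≈ -0.010989)
I*(-100) + 96 = -1/91*(-100) + 96 = 100/91 + 96 = 8836/91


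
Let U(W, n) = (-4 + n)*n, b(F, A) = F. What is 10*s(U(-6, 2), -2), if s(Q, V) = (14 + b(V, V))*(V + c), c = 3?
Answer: 120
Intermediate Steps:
U(W, n) = n*(-4 + n)
s(Q, V) = (3 + V)*(14 + V) (s(Q, V) = (14 + V)*(V + 3) = (14 + V)*(3 + V) = (3 + V)*(14 + V))
10*s(U(-6, 2), -2) = 10*(42 + (-2)² + 17*(-2)) = 10*(42 + 4 - 34) = 10*12 = 120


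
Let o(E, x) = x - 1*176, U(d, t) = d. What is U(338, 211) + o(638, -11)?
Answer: 151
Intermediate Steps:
o(E, x) = -176 + x (o(E, x) = x - 176 = -176 + x)
U(338, 211) + o(638, -11) = 338 + (-176 - 11) = 338 - 187 = 151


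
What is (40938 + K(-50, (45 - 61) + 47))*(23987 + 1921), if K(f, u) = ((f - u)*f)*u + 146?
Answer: 4317153672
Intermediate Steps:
K(f, u) = 146 + f*u*(f - u) (K(f, u) = (f*(f - u))*u + 146 = f*u*(f - u) + 146 = 146 + f*u*(f - u))
(40938 + K(-50, (45 - 61) + 47))*(23987 + 1921) = (40938 + (146 + ((45 - 61) + 47)*(-50)**2 - 1*(-50)*((45 - 61) + 47)**2))*(23987 + 1921) = (40938 + (146 + (-16 + 47)*2500 - 1*(-50)*(-16 + 47)**2))*25908 = (40938 + (146 + 31*2500 - 1*(-50)*31**2))*25908 = (40938 + (146 + 77500 - 1*(-50)*961))*25908 = (40938 + (146 + 77500 + 48050))*25908 = (40938 + 125696)*25908 = 166634*25908 = 4317153672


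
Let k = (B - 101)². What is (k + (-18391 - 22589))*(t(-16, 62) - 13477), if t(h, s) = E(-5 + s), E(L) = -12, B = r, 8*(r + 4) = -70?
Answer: 6051907295/16 ≈ 3.7824e+8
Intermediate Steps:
r = -51/4 (r = -4 + (⅛)*(-70) = -4 - 35/4 = -51/4 ≈ -12.750)
B = -51/4 ≈ -12.750
t(h, s) = -12
k = 207025/16 (k = (-51/4 - 101)² = (-455/4)² = 207025/16 ≈ 12939.)
(k + (-18391 - 22589))*(t(-16, 62) - 13477) = (207025/16 + (-18391 - 22589))*(-12 - 13477) = (207025/16 - 40980)*(-13489) = -448655/16*(-13489) = 6051907295/16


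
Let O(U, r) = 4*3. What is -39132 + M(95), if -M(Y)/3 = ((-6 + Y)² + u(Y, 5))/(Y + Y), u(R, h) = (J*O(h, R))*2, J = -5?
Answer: -7458483/190 ≈ -39255.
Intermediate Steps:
O(U, r) = 12
u(R, h) = -120 (u(R, h) = -5*12*2 = -60*2 = -120)
M(Y) = -3*(-120 + (-6 + Y)²)/(2*Y) (M(Y) = -3*((-6 + Y)² - 120)/(Y + Y) = -3*(-120 + (-6 + Y)²)/(2*Y))
-39132 + M(95) = -39132 + (3/2)*(120 - (-6 + 95)²)/95 = -39132 + (3/2)*(1/95)*(120 - 1*89²) = -39132 + (3/2)*(1/95)*(120 - 1*7921) = -39132 + (3/2)*(1/95)*(120 - 7921) = -39132 + (3/2)*(1/95)*(-7801) = -39132 - 23403/190 = -7458483/190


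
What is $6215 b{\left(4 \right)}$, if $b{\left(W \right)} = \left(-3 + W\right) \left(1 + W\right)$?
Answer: $31075$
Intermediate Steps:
$b{\left(W \right)} = \left(1 + W\right) \left(-3 + W\right)$
$6215 b{\left(4 \right)} = 6215 \left(-3 + 4^{2} - 8\right) = 6215 \left(-3 + 16 - 8\right) = 6215 \cdot 5 = 31075$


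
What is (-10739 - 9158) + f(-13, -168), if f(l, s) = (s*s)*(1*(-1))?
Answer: -48121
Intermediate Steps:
f(l, s) = -s² (f(l, s) = s²*(-1) = -s²)
(-10739 - 9158) + f(-13, -168) = (-10739 - 9158) - 1*(-168)² = -19897 - 1*28224 = -19897 - 28224 = -48121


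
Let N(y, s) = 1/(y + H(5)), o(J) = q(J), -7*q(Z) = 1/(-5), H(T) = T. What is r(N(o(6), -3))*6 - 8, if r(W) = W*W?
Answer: -120229/15488 ≈ -7.7627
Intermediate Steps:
q(Z) = 1/35 (q(Z) = -1/(7*(-5)) = -(-1)/(7*5) = -⅐*(-⅕) = 1/35)
o(J) = 1/35
N(y, s) = 1/(5 + y) (N(y, s) = 1/(y + 5) = 1/(5 + y))
r(W) = W²
r(N(o(6), -3))*6 - 8 = (1/(5 + 1/35))²*6 - 8 = (1/(176/35))²*6 - 8 = (35/176)²*6 - 8 = (1225/30976)*6 - 8 = 3675/15488 - 8 = -120229/15488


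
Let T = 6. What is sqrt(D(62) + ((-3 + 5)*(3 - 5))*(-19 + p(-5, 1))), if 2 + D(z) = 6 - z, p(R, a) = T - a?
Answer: I*sqrt(2) ≈ 1.4142*I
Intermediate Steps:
p(R, a) = 6 - a
D(z) = 4 - z (D(z) = -2 + (6 - z) = 4 - z)
sqrt(D(62) + ((-3 + 5)*(3 - 5))*(-19 + p(-5, 1))) = sqrt((4 - 1*62) + ((-3 + 5)*(3 - 5))*(-19 + (6 - 1*1))) = sqrt((4 - 62) + (2*(-2))*(-19 + (6 - 1))) = sqrt(-58 - 4*(-19 + 5)) = sqrt(-58 - 4*(-14)) = sqrt(-58 + 56) = sqrt(-2) = I*sqrt(2)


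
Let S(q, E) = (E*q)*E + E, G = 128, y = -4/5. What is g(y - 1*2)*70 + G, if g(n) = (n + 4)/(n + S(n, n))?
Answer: 5123/41 ≈ 124.95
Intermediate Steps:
y = -⅘ (y = -4*⅕ = -⅘ ≈ -0.80000)
S(q, E) = E + q*E² (S(q, E) = q*E² + E = E + q*E²)
g(n) = (4 + n)/(n + n*(1 + n²)) (g(n) = (n + 4)/(n + n*(1 + n*n)) = (4 + n)/(n + n*(1 + n²)))
g(y - 1*2)*70 + G = ((4 + (-⅘ - 1*2))/((-⅘ - 1*2)*(2 + (-⅘ - 1*2)²)))*70 + 128 = ((4 + (-⅘ - 2))/((-⅘ - 2)*(2 + (-⅘ - 2)²)))*70 + 128 = ((4 - 14/5)/((-14/5)*(2 + (-14/5)²)))*70 + 128 = -5/14*6/5/(2 + 196/25)*70 + 128 = -5/14*6/5/246/25*70 + 128 = -5/14*25/246*6/5*70 + 128 = -25/574*70 + 128 = -125/41 + 128 = 5123/41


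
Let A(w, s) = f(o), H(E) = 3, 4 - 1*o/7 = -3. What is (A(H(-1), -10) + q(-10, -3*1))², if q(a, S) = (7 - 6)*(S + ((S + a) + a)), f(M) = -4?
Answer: 900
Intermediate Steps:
o = 49 (o = 28 - 7*(-3) = 28 + 21 = 49)
A(w, s) = -4
q(a, S) = 2*S + 2*a (q(a, S) = 1*(S + (S + 2*a)) = 1*(2*S + 2*a) = 2*S + 2*a)
(A(H(-1), -10) + q(-10, -3*1))² = (-4 + (2*(-3*1) + 2*(-10)))² = (-4 + (2*(-3) - 20))² = (-4 + (-6 - 20))² = (-4 - 26)² = (-30)² = 900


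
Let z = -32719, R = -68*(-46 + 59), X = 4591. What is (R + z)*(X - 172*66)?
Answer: 227189883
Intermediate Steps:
R = -884 (R = -68*13 = -884)
(R + z)*(X - 172*66) = (-884 - 32719)*(4591 - 172*66) = -33603*(4591 - 11352) = -33603*(-6761) = 227189883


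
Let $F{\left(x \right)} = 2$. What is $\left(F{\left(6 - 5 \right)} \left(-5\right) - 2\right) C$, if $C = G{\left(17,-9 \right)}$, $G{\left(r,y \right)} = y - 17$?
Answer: $312$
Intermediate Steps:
$G{\left(r,y \right)} = -17 + y$
$C = -26$ ($C = -17 - 9 = -26$)
$\left(F{\left(6 - 5 \right)} \left(-5\right) - 2\right) C = \left(2 \left(-5\right) - 2\right) \left(-26\right) = \left(-10 - 2\right) \left(-26\right) = \left(-12\right) \left(-26\right) = 312$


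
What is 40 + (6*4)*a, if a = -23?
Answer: -512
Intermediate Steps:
40 + (6*4)*a = 40 + (6*4)*(-23) = 40 + 24*(-23) = 40 - 552 = -512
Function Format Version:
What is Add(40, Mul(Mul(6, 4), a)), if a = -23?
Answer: -512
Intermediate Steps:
Add(40, Mul(Mul(6, 4), a)) = Add(40, Mul(Mul(6, 4), -23)) = Add(40, Mul(24, -23)) = Add(40, -552) = -512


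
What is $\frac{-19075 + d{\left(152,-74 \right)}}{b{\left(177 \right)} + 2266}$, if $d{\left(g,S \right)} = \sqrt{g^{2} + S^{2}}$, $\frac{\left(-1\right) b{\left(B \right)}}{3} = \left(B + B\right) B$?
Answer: $\frac{19075}{185708} - \frac{\sqrt{7145}}{92854} \approx 0.1018$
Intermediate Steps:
$b{\left(B \right)} = - 6 B^{2}$ ($b{\left(B \right)} = - 3 \left(B + B\right) B = - 3 \cdot 2 B B = - 3 \cdot 2 B^{2} = - 6 B^{2}$)
$d{\left(g,S \right)} = \sqrt{S^{2} + g^{2}}$
$\frac{-19075 + d{\left(152,-74 \right)}}{b{\left(177 \right)} + 2266} = \frac{-19075 + \sqrt{\left(-74\right)^{2} + 152^{2}}}{- 6 \cdot 177^{2} + 2266} = \frac{-19075 + \sqrt{5476 + 23104}}{\left(-6\right) 31329 + 2266} = \frac{-19075 + \sqrt{28580}}{-187974 + 2266} = \frac{-19075 + 2 \sqrt{7145}}{-185708} = \left(-19075 + 2 \sqrt{7145}\right) \left(- \frac{1}{185708}\right) = \frac{19075}{185708} - \frac{\sqrt{7145}}{92854}$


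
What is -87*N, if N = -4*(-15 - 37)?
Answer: -18096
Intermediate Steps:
N = 208 (N = -4*(-52) = 208)
-87*N = -87*208 = -18096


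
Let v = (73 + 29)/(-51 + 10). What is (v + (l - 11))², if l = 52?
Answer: 2493241/1681 ≈ 1483.2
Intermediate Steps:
v = -102/41 (v = 102/(-41) = 102*(-1/41) = -102/41 ≈ -2.4878)
(v + (l - 11))² = (-102/41 + (52 - 11))² = (-102/41 + 41)² = (1579/41)² = 2493241/1681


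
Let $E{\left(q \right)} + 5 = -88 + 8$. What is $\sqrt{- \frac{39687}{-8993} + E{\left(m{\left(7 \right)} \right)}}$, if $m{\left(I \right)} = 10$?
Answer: $\frac{i \sqrt{12320206}}{391} \approx 8.977 i$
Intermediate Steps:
$E{\left(q \right)} = -85$ ($E{\left(q \right)} = -5 + \left(-88 + 8\right) = -5 - 80 = -85$)
$\sqrt{- \frac{39687}{-8993} + E{\left(m{\left(7 \right)} \right)}} = \sqrt{- \frac{39687}{-8993} - 85} = \sqrt{\left(-39687\right) \left(- \frac{1}{8993}\right) - 85} = \sqrt{\frac{39687}{8993} - 85} = \sqrt{- \frac{724718}{8993}} = \frac{i \sqrt{12320206}}{391}$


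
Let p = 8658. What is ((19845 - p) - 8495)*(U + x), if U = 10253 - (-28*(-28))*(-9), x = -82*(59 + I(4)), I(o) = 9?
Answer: 31585236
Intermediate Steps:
x = -5576 (x = -82*(59 + 9) = -82*68 = -5576)
U = 17309 (U = 10253 - 784*(-9) = 10253 - 1*(-7056) = 10253 + 7056 = 17309)
((19845 - p) - 8495)*(U + x) = ((19845 - 1*8658) - 8495)*(17309 - 5576) = ((19845 - 8658) - 8495)*11733 = (11187 - 8495)*11733 = 2692*11733 = 31585236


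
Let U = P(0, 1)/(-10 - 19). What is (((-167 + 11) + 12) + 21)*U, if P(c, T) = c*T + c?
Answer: 0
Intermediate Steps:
P(c, T) = c + T*c (P(c, T) = T*c + c = c + T*c)
U = 0 (U = (0*(1 + 1))/(-10 - 19) = (0*2)/(-29) = 0*(-1/29) = 0)
(((-167 + 11) + 12) + 21)*U = (((-167 + 11) + 12) + 21)*0 = ((-156 + 12) + 21)*0 = (-144 + 21)*0 = -123*0 = 0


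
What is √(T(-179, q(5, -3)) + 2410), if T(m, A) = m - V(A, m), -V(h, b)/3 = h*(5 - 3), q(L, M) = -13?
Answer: √2153 ≈ 46.400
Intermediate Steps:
V(h, b) = -6*h (V(h, b) = -3*h*(5 - 3) = -3*h*2 = -6*h)
T(m, A) = m + 6*A (T(m, A) = m - (-6)*A = m + 6*A)
√(T(-179, q(5, -3)) + 2410) = √((-179 + 6*(-13)) + 2410) = √((-179 - 78) + 2410) = √(-257 + 2410) = √2153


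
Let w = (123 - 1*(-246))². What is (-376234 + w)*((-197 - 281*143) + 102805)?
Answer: -14986557025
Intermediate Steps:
w = 136161 (w = (123 + 246)² = 369² = 136161)
(-376234 + w)*((-197 - 281*143) + 102805) = (-376234 + 136161)*((-197 - 281*143) + 102805) = -240073*((-197 - 40183) + 102805) = -240073*(-40380 + 102805) = -240073*62425 = -14986557025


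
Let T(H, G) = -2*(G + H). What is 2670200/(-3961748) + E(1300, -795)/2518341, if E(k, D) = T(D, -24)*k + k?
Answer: 61315083050/356322586431 ≈ 0.17208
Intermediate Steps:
T(H, G) = -2*G - 2*H
E(k, D) = k + k*(48 - 2*D) (E(k, D) = (-2*(-24) - 2*D)*k + k = (48 - 2*D)*k + k = k*(48 - 2*D) + k = k + k*(48 - 2*D))
2670200/(-3961748) + E(1300, -795)/2518341 = 2670200/(-3961748) + (1300*(49 - 2*(-795)))/2518341 = 2670200*(-1/3961748) + (1300*(49 + 1590))*(1/2518341) = -667550/990437 + (1300*1639)*(1/2518341) = -667550/990437 + 2130700*(1/2518341) = -667550/990437 + 2130700/2518341 = 61315083050/356322586431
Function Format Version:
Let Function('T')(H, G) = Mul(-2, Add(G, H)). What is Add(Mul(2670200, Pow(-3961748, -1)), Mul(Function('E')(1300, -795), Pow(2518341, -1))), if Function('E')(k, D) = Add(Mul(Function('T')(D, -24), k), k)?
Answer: Rational(61315083050, 356322586431) ≈ 0.17208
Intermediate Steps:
Function('T')(H, G) = Add(Mul(-2, G), Mul(-2, H))
Function('E')(k, D) = Add(k, Mul(k, Add(48, Mul(-2, D)))) (Function('E')(k, D) = Add(Mul(Add(Mul(-2, -24), Mul(-2, D)), k), k) = Add(Mul(Add(48, Mul(-2, D)), k), k) = Add(Mul(k, Add(48, Mul(-2, D))), k) = Add(k, Mul(k, Add(48, Mul(-2, D)))))
Add(Mul(2670200, Pow(-3961748, -1)), Mul(Function('E')(1300, -795), Pow(2518341, -1))) = Add(Mul(2670200, Pow(-3961748, -1)), Mul(Mul(1300, Add(49, Mul(-2, -795))), Pow(2518341, -1))) = Add(Mul(2670200, Rational(-1, 3961748)), Mul(Mul(1300, Add(49, 1590)), Rational(1, 2518341))) = Add(Rational(-667550, 990437), Mul(Mul(1300, 1639), Rational(1, 2518341))) = Add(Rational(-667550, 990437), Mul(2130700, Rational(1, 2518341))) = Add(Rational(-667550, 990437), Rational(2130700, 2518341)) = Rational(61315083050, 356322586431)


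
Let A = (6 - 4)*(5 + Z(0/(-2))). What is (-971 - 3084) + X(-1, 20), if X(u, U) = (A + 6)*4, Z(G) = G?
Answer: -3991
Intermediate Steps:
A = 10 (A = (6 - 4)*(5 + 0/(-2)) = 2*(5 + 0*(-½)) = 2*(5 + 0) = 2*5 = 10)
X(u, U) = 64 (X(u, U) = (10 + 6)*4 = 16*4 = 64)
(-971 - 3084) + X(-1, 20) = (-971 - 3084) + 64 = -4055 + 64 = -3991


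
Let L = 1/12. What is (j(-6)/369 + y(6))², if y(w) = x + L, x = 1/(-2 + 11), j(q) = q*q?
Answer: 185761/2178576 ≈ 0.085267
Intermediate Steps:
j(q) = q²
x = ⅑ (x = 1/9 = ⅑ ≈ 0.11111)
L = 1/12 ≈ 0.083333
y(w) = 7/36 (y(w) = ⅑ + 1/12 = 7/36)
(j(-6)/369 + y(6))² = ((-6)²/369 + 7/36)² = (36*(1/369) + 7/36)² = (4/41 + 7/36)² = (431/1476)² = 185761/2178576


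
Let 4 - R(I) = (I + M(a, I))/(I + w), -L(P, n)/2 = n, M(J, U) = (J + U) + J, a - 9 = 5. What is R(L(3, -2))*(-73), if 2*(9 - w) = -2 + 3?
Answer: -2044/25 ≈ -81.760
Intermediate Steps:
a = 14 (a = 9 + 5 = 14)
M(J, U) = U + 2*J
L(P, n) = -2*n
w = 17/2 (w = 9 - (-2 + 3)/2 = 9 - ½*1 = 9 - ½ = 17/2 ≈ 8.5000)
R(I) = 4 - (28 + 2*I)/(17/2 + I) (R(I) = 4 - (I + (I + 2*14))/(I + 17/2) = 4 - (I + (I + 28))/(17/2 + I) = 4 - (I + (28 + I))/(17/2 + I) = 4 - (28 + 2*I)/(17/2 + I))
R(L(3, -2))*(-73) = (4*(3 - 2*(-2))/(17 + 2*(-2*(-2))))*(-73) = (4*(3 + 4)/(17 + 2*4))*(-73) = (4*7/(17 + 8))*(-73) = (4*7/25)*(-73) = (4*(1/25)*7)*(-73) = (28/25)*(-73) = -2044/25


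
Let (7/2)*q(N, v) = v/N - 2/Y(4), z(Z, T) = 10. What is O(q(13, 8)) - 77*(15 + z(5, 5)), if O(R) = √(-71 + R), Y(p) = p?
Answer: -1925 + I*√587678/91 ≈ -1925.0 + 8.4242*I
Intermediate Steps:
q(N, v) = -⅐ + 2*v/(7*N) (q(N, v) = 2*(v/N - 2/4)/7 = 2*(v/N - 2*¼)/7 = 2*(v/N - ½)/7 = 2*(-½ + v/N)/7 = -⅐ + 2*v/(7*N))
O(q(13, 8)) - 77*(15 + z(5, 5)) = √(-71 + (⅐)*(-1*13 + 2*8)/13) - 77*(15 + 10) = √(-71 + (⅐)*(1/13)*(-13 + 16)) - 77*25 = √(-71 + (⅐)*(1/13)*3) - 1925 = √(-71 + 3/91) - 1925 = √(-6458/91) - 1925 = I*√587678/91 - 1925 = -1925 + I*√587678/91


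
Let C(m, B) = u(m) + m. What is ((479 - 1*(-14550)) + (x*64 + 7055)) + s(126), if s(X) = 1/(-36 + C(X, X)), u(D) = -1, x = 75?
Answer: 2392677/89 ≈ 26884.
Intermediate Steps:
C(m, B) = -1 + m
s(X) = 1/(-37 + X) (s(X) = 1/(-36 + (-1 + X)) = 1/(-37 + X))
((479 - 1*(-14550)) + (x*64 + 7055)) + s(126) = ((479 - 1*(-14550)) + (75*64 + 7055)) + 1/(-37 + 126) = ((479 + 14550) + (4800 + 7055)) + 1/89 = (15029 + 11855) + 1/89 = 26884 + 1/89 = 2392677/89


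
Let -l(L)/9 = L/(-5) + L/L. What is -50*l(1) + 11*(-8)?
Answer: 272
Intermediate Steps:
l(L) = -9 + 9*L/5 (l(L) = -9*(L/(-5) + L/L) = -9*(L*(-1/5) + 1) = -9*(-L/5 + 1) = -9*(1 - L/5) = -9 + 9*L/5)
-50*l(1) + 11*(-8) = -50*(-9 + (9/5)*1) + 11*(-8) = -50*(-9 + 9/5) - 88 = -50*(-36/5) - 88 = 360 - 88 = 272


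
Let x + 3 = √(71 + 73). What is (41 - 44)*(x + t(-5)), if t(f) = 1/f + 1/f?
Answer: -129/5 ≈ -25.800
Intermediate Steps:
t(f) = 2/f (t(f) = 1/f + 1/f = 2/f)
x = 9 (x = -3 + √(71 + 73) = -3 + √144 = -3 + 12 = 9)
(41 - 44)*(x + t(-5)) = (41 - 44)*(9 + 2/(-5)) = -3*(9 + 2*(-⅕)) = -3*(9 - ⅖) = -3*43/5 = -129/5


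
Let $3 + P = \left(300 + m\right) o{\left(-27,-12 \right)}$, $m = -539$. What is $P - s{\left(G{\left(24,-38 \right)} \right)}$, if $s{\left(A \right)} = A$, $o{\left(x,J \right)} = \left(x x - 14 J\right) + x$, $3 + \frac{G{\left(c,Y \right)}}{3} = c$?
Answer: $-207996$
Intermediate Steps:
$G{\left(c,Y \right)} = -9 + 3 c$
$o{\left(x,J \right)} = x + x^{2} - 14 J$ ($o{\left(x,J \right)} = \left(x^{2} - 14 J\right) + x = x + x^{2} - 14 J$)
$P = -207933$ ($P = -3 + \left(300 - 539\right) \left(-27 + \left(-27\right)^{2} - -168\right) = -3 - 239 \left(-27 + 729 + 168\right) = -3 - 207930 = -207933$)
$P - s{\left(G{\left(24,-38 \right)} \right)} = -207933 - \left(-9 + 3 \cdot 24\right) = -207933 - \left(-9 + 72\right) = -207933 - 63 = -207996$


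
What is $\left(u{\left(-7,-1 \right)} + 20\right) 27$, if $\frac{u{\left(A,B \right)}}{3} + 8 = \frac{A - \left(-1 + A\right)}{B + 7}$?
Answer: $- \frac{189}{2} \approx -94.5$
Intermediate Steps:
$u{\left(A,B \right)} = -24 + \frac{3}{7 + B}$ ($u{\left(A,B \right)} = -24 + 3 \frac{A - \left(-1 + A\right)}{B + 7} = -24 + 3 \cdot 1 \frac{1}{7 + B} = -24 + \frac{3}{7 + B}$)
$\left(u{\left(-7,-1 \right)} + 20\right) 27 = \left(\frac{3 \left(-55 - -8\right)}{7 - 1} + 20\right) 27 = \left(\frac{3 \left(-55 + 8\right)}{6} + 20\right) 27 = \left(3 \cdot \frac{1}{6} \left(-47\right) + 20\right) 27 = \left(- \frac{47}{2} + 20\right) 27 = \left(- \frac{7}{2}\right) 27 = - \frac{189}{2}$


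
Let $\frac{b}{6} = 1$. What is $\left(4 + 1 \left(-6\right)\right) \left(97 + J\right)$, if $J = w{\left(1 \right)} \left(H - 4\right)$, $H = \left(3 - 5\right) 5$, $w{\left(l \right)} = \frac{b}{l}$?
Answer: $-26$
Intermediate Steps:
$b = 6$ ($b = 6 \cdot 1 = 6$)
$w{\left(l \right)} = \frac{6}{l}$
$H = -10$ ($H = \left(-2\right) 5 = -10$)
$J = -84$ ($J = \frac{6}{1} \left(-10 - 4\right) = 6 \cdot 1 \left(-14\right) = 6 \left(-14\right) = -84$)
$\left(4 + 1 \left(-6\right)\right) \left(97 + J\right) = \left(4 + 1 \left(-6\right)\right) \left(97 - 84\right) = \left(4 - 6\right) 13 = \left(-2\right) 13 = -26$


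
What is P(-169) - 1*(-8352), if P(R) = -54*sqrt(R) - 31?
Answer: 8321 - 702*I ≈ 8321.0 - 702.0*I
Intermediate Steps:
P(R) = -31 - 54*sqrt(R)
P(-169) - 1*(-8352) = (-31 - 702*I) - 1*(-8352) = (-31 - 702*I) + 8352 = 8321 - 702*I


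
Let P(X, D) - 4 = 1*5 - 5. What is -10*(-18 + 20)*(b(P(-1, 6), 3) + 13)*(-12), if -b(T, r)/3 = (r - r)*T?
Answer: 3120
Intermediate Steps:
P(X, D) = 4 (P(X, D) = 4 + (1*5 - 5) = 4 + (5 - 5) = 4 + 0 = 4)
b(T, r) = 0 (b(T, r) = -3*(r - r)*T = -0*T = -3*0 = 0)
-10*(-18 + 20)*(b(P(-1, 6), 3) + 13)*(-12) = -10*(-18 + 20)*(0 + 13)*(-12) = -20*13*(-12) = -10*26*(-12) = -260*(-12) = 3120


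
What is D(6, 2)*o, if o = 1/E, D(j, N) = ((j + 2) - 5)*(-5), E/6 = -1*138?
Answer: 5/276 ≈ 0.018116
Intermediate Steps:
E = -828 (E = 6*(-1*138) = 6*(-138) = -828)
D(j, N) = 15 - 5*j (D(j, N) = ((2 + j) - 5)*(-5) = (-3 + j)*(-5) = 15 - 5*j)
o = -1/828 (o = 1/(-828) = -1/828 ≈ -0.0012077)
D(6, 2)*o = (15 - 5*6)*(-1/828) = (15 - 30)*(-1/828) = -15*(-1/828) = 5/276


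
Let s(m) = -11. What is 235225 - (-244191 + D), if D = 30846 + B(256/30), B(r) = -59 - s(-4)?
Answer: 448618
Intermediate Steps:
B(r) = -48 (B(r) = -59 - 1*(-11) = -59 + 11 = -48)
D = 30798 (D = 30846 - 48 = 30798)
235225 - (-244191 + D) = 235225 - (-244191 + 30798) = 235225 - 1*(-213393) = 235225 + 213393 = 448618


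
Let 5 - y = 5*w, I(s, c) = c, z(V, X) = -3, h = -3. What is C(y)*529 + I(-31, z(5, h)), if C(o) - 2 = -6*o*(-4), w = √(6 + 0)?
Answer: 64535 - 63480*√6 ≈ -90959.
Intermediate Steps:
w = √6 ≈ 2.4495
y = 5 - 5*√6 ≈ -7.2475
C(o) = 2 + 24*o (C(o) = 2 - 6*o*(-4) = 2 + 24*o)
C(y)*529 + I(-31, z(5, h)) = (2 + 24*(5 - 5*√6))*529 - 3 = (2 + (120 - 120*√6))*529 - 3 = (122 - 120*√6)*529 - 3 = (64538 - 63480*√6) - 3 = 64535 - 63480*√6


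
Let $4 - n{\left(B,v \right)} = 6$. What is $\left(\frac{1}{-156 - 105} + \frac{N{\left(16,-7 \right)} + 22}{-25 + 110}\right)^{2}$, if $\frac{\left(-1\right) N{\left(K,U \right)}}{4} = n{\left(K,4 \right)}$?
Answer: $\frac{2399401}{19686969} \approx 0.12188$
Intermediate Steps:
$n{\left(B,v \right)} = -2$ ($n{\left(B,v \right)} = 4 - 6 = -2$)
$N{\left(K,U \right)} = 8$ ($N{\left(K,U \right)} = \left(-4\right) \left(-2\right) = 8$)
$\left(\frac{1}{-156 - 105} + \frac{N{\left(16,-7 \right)} + 22}{-25 + 110}\right)^{2} = \left(\frac{1}{-156 - 105} + \frac{8 + 22}{-25 + 110}\right)^{2} = \left(\frac{1}{-261} + \frac{30}{85}\right)^{2} = \left(- \frac{1}{261} + 30 \cdot \frac{1}{85}\right)^{2} = \left(- \frac{1}{261} + \frac{6}{17}\right)^{2} = \left(\frac{1549}{4437}\right)^{2} = \frac{2399401}{19686969}$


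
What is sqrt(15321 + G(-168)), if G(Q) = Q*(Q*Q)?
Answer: I*sqrt(4726311) ≈ 2174.0*I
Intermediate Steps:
G(Q) = Q**3 (G(Q) = Q*Q**2 = Q**3)
sqrt(15321 + G(-168)) = sqrt(15321 + (-168)**3) = sqrt(15321 - 4741632) = sqrt(-4726311) = I*sqrt(4726311)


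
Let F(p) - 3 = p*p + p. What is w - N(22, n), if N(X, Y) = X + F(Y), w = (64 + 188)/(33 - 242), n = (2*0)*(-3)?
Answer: -5477/209 ≈ -26.206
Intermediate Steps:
F(p) = 3 + p + p**2 (F(p) = 3 + (p*p + p) = 3 + (p**2 + p) = 3 + (p + p**2) = 3 + p + p**2)
n = 0 (n = 0*(-3) = 0)
w = -252/209 (w = 252/(-209) = 252*(-1/209) = -252/209 ≈ -1.2057)
N(X, Y) = 3 + X + Y + Y**2 (N(X, Y) = X + (3 + Y + Y**2) = 3 + X + Y + Y**2)
w - N(22, n) = -252/209 - (3 + 22 + 0 + 0**2) = -252/209 - (3 + 22 + 0 + 0) = -252/209 - 1*25 = -252/209 - 25 = -5477/209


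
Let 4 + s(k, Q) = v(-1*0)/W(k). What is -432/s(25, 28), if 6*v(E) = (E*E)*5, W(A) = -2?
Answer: 108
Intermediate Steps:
v(E) = 5*E²/6 (v(E) = ((E*E)*5)/6 = (E²*5)/6 = (5*E²)/6 = 5*E²/6)
s(k, Q) = -4 (s(k, Q) = -4 + (5*(-1*0)²/6)/(-2) = -4 + ((⅚)*0²)*(-½) = -4 + ((⅚)*0)*(-½) = -4 + 0*(-½) = -4 + 0 = -4)
-432/s(25, 28) = -432/(-4) = -432*(-¼) = 108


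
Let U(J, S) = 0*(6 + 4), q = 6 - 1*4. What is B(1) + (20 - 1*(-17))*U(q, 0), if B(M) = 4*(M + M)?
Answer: 8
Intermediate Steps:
q = 2 (q = 6 - 4 = 2)
B(M) = 8*M (B(M) = 4*(2*M) = 8*M)
U(J, S) = 0 (U(J, S) = 0*10 = 0)
B(1) + (20 - 1*(-17))*U(q, 0) = 8*1 + (20 - 1*(-17))*0 = 8 + (20 + 17)*0 = 8 + 37*0 = 8 + 0 = 8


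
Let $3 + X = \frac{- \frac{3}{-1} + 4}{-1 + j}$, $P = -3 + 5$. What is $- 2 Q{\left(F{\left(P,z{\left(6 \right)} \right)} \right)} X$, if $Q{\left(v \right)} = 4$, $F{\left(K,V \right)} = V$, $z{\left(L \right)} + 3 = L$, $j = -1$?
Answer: $52$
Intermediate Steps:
$z{\left(L \right)} = -3 + L$
$P = 2$
$X = - \frac{13}{2}$ ($X = -3 + \frac{- \frac{3}{-1} + 4}{-1 - 1} = -3 + \frac{\left(-3\right) \left(-1\right) + 4}{-2} = -3 - \frac{3 + 4}{2} = -3 - \frac{7}{2} = - \frac{13}{2} \approx -6.5$)
$- 2 Q{\left(F{\left(P,z{\left(6 \right)} \right)} \right)} X = \left(-2\right) 4 \left(- \frac{13}{2}\right) = \left(-8\right) \left(- \frac{13}{2}\right) = 52$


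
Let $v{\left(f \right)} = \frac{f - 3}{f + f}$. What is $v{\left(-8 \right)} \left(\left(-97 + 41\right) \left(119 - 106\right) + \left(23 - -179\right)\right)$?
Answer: $- \frac{2893}{8} \approx -361.63$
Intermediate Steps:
$v{\left(f \right)} = \frac{-3 + f}{2 f}$
$v{\left(-8 \right)} \left(\left(-97 + 41\right) \left(119 - 106\right) + \left(23 - -179\right)\right) = \frac{-3 - 8}{2 \left(-8\right)} \left(\left(-97 + 41\right) \left(119 - 106\right) + \left(23 - -179\right)\right) = \frac{1}{2} \left(- \frac{1}{8}\right) \left(-11\right) \left(\left(-56\right) 13 + \left(23 + 179\right)\right) = \frac{11 \left(-728 + 202\right)}{16} = \frac{11}{16} \left(-526\right) = - \frac{2893}{8}$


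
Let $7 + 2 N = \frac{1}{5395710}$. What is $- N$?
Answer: $\frac{37769969}{10791420} \approx 3.5$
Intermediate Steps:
$N = - \frac{37769969}{10791420}$ ($N = - \frac{7}{2} + \frac{1}{2 \cdot 5395710} = - \frac{7}{2} + \frac{1}{2} \cdot \frac{1}{5395710} = - \frac{7}{2} + \frac{1}{10791420} = - \frac{37769969}{10791420} \approx -3.5$)
$- N = \left(-1\right) \left(- \frac{37769969}{10791420}\right) = \frac{37769969}{10791420}$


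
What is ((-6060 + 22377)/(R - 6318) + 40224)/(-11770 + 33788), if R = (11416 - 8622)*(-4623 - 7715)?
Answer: 1386870810243/759151796420 ≈ 1.8269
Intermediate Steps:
R = -34472372 (R = 2794*(-12338) = -34472372)
((-6060 + 22377)/(R - 6318) + 40224)/(-11770 + 33788) = ((-6060 + 22377)/(-34472372 - 6318) + 40224)/(-11770 + 33788) = (16317/(-34478690) + 40224)/22018 = (16317*(-1/34478690) + 40224)*(1/22018) = (-16317/34478690 + 40224)*(1/22018) = (1386870810243/34478690)*(1/22018) = 1386870810243/759151796420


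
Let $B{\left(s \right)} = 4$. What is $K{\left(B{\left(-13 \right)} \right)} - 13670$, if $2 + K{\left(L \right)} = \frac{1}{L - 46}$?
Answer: $- \frac{574225}{42} \approx -13672.0$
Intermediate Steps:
$K{\left(L \right)} = -2 + \frac{1}{-46 + L}$ ($K{\left(L \right)} = -2 + \frac{1}{L - 46} = -2 + \frac{1}{-46 + L}$)
$K{\left(B{\left(-13 \right)} \right)} - 13670 = \frac{93 - 8}{-46 + 4} - 13670 = \frac{93 - 8}{-42} - 13670 = \left(- \frac{1}{42}\right) 85 - 13670 = - \frac{85}{42} - 13670 = - \frac{574225}{42}$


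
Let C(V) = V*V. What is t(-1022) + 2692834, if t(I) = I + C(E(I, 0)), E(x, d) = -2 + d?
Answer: 2691816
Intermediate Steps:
C(V) = V²
t(I) = 4 + I (t(I) = I + (-2 + 0)² = I + (-2)² = I + 4 = 4 + I)
t(-1022) + 2692834 = (4 - 1022) + 2692834 = -1018 + 2692834 = 2691816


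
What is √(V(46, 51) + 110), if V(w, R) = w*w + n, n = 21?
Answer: √2247 ≈ 47.403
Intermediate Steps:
V(w, R) = 21 + w² (V(w, R) = w*w + 21 = w² + 21 = 21 + w²)
√(V(46, 51) + 110) = √((21 + 46²) + 110) = √((21 + 2116) + 110) = √(2137 + 110) = √2247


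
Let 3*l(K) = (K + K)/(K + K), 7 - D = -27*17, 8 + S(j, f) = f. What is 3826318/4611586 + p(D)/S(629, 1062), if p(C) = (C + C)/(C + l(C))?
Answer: 1413743974021/1699998922489 ≈ 0.83161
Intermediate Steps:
S(j, f) = -8 + f
D = 466 (D = 7 - (-27)*17 = 7 - 1*(-459) = 7 + 459 = 466)
l(K) = 1/3 (l(K) = ((K + K)/(K + K))/3 = ((2*K)/((2*K)))/3 = ((2*K)*(1/(2*K)))/3 = (1/3)*1 = 1/3)
p(C) = 2*C/(1/3 + C) (p(C) = (C + C)/(C + 1/3) = (2*C)/(1/3 + C) = 2*C/(1/3 + C))
3826318/4611586 + p(D)/S(629, 1062) = 3826318/4611586 + (6*466/(1 + 3*466))/(-8 + 1062) = 3826318*(1/4611586) + (6*466/(1 + 1398))/1054 = 1913159/2305793 + (6*466/1399)*(1/1054) = 1913159/2305793 + (6*466*(1/1399))*(1/1054) = 1913159/2305793 + (2796/1399)*(1/1054) = 1913159/2305793 + 1398/737273 = 1413743974021/1699998922489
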